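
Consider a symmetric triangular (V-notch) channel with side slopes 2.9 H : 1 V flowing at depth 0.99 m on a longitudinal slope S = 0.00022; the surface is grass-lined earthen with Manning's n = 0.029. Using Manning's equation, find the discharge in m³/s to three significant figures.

0.876 m³/s

A = z·y² = 2.9×0.99² = 2.842 m²
P = 2y√(1+z²) = 2×0.99×√(1+2.9²) = 6.074 m
R = A/P = 2.842/6.074 = 0.4680 m
Q = (1/n)·A·R^(2/3)·S^(1/2) = (1/0.029) × 2.842 × 0.4680^(2/3) × 0.00022^(1/2) = 0.8762 m³/s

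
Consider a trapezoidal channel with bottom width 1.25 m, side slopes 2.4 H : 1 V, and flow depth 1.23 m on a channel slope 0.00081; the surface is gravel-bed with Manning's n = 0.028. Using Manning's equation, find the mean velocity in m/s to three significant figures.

A = (b + z·y)·y = (1.25 + 2.4×1.23)×1.23 = 5.168 m²
P = b + 2y√(1+z²) = 1.25 + 2×1.23×√(1+2.4²) = 7.646 m
R = A/P = 5.168/7.646 = 0.6760 m
Q = (1/n)·A·R^(2/3)·S^(1/2) = (1/0.028) × 5.168 × 0.6760^(2/3) × 0.00081^(1/2) = 4.046 m³/s
V = Q/A = 4.046/5.168 = 0.7829 m/s

0.783 m/s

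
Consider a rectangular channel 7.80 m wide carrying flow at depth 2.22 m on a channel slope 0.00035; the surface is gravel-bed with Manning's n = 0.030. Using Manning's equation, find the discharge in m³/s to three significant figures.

13.6 m³/s

A = b·y = 7.80 × 2.22 = 17.32 m²
P = b + 2y = 7.80 + 2×2.22 = 12.24 m
R = A/P = 17.32/12.24 = 1.415 m
Q = (1/n)·A·R^(2/3)·S^(1/2) = (1/0.030) × 17.32 × 1.415^(2/3) × 0.00035^(1/2) = 13.61 m³/s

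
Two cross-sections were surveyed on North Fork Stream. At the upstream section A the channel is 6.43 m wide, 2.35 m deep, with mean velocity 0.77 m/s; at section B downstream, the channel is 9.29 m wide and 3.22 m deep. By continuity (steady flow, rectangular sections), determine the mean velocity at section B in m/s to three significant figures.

Q = A₁V₁ = (6.43×2.35) × 0.77 = 11.64 m³/s
A₂ = 9.29 × 3.22 = 29.91 m²
V₂ = Q/A₂ = 11.64/29.91 = 0.3890 m/s

0.389 m/s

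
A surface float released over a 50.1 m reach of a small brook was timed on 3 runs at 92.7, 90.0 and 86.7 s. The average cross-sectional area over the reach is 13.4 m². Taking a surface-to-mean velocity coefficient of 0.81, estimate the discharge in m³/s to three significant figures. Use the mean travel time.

t̄ = (92.7 + 90.0 + 86.7) / 3 = 89.8 s
v_surface = L / t̄ = 50.1 / 89.8 = 0.5579 m/s
v_mean = 0.81 × 0.5579 = 0.4519 m/s
Q = A × v_mean = 13.4 × 0.4519 = 6.056 m³/s

6.06 m³/s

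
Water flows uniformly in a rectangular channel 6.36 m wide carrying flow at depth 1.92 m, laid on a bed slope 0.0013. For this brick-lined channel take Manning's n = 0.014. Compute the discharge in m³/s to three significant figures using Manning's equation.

35.5 m³/s

A = b·y = 6.36 × 1.92 = 12.21 m²
P = b + 2y = 6.36 + 2×1.92 = 10.20 m
R = A/P = 12.21/10.20 = 1.197 m
Q = (1/n)·A·R^(2/3)·S^(1/2) = (1/0.014) × 12.21 × 1.197^(2/3) × 0.0013^(1/2) = 35.46 m³/s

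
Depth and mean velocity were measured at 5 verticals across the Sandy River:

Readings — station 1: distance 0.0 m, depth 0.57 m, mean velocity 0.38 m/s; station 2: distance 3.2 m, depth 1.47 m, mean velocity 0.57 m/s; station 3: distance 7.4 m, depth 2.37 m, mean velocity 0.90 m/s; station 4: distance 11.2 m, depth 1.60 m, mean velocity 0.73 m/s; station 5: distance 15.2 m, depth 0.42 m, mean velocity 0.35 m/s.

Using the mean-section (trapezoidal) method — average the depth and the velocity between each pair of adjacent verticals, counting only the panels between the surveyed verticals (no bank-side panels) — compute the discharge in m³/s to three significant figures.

Panel 1-2: Δb = 3.2 m, d̄ = (0.57+1.47)/2 = 1.02, v̄ = (0.38+0.57)/2 = 0.475 → q = 3.2×1.02×0.475 = 1.550 m³/s
Panel 2-3: Δb = 4.2 m, d̄ = (1.47+2.37)/2 = 1.92, v̄ = (0.57+0.90)/2 = 0.735 → q = 4.2×1.92×0.735 = 5.927 m³/s
Panel 3-4: Δb = 3.8 m, d̄ = (2.37+1.60)/2 = 1.985, v̄ = (0.90+0.73)/2 = 0.815 → q = 3.8×1.985×0.815 = 6.148 m³/s
Panel 4-5: Δb = 4 m, d̄ = (1.60+0.42)/2 = 1.01, v̄ = (0.73+0.35)/2 = 0.54 → q = 4×1.01×0.54 = 2.182 m³/s
Q = Σ q = 15.81 m³/s

15.8 m³/s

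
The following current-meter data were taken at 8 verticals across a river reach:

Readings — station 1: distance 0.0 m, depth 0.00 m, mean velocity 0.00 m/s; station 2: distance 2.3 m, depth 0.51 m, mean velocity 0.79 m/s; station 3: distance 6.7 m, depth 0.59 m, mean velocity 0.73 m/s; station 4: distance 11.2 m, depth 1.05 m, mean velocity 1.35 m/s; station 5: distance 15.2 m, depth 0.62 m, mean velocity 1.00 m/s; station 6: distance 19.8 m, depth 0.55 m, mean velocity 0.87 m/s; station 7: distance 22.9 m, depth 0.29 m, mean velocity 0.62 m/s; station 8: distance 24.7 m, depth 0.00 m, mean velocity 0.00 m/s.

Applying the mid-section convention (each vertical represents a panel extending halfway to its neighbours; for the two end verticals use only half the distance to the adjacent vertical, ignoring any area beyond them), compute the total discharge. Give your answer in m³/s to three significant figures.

14.2 m³/s

w_2 = (6.7 − 0.0)/2 = 3.35 m; q_2 = 0.79 × 0.51 × 3.35 = 1.350 m³/s
w_3 = (11.2 − 2.3)/2 = 4.45 m; q_3 = 0.73 × 0.59 × 4.45 = 1.917 m³/s
w_4 = (15.2 − 6.7)/2 = 4.25 m; q_4 = 1.35 × 1.05 × 4.25 = 6.024 m³/s
w_5 = (19.8 − 11.2)/2 = 4.3 m; q_5 = 1.00 × 0.62 × 4.3 = 2.666 m³/s
w_6 = (22.9 − 15.2)/2 = 3.85 m; q_6 = 0.87 × 0.55 × 3.85 = 1.842 m³/s
w_7 = (24.7 − 19.8)/2 = 2.45 m; q_7 = 0.62 × 0.29 × 2.45 = 0.4405 m³/s
Stations 1, 8 contribute zero (depth or velocity is 0).
Q = Σ qᵢ = 14.24 m³/s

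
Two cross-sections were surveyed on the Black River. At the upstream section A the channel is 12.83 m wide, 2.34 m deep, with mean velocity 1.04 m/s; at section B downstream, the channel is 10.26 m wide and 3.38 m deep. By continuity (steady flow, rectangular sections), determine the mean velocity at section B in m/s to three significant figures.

Q = A₁V₁ = (12.83×2.34) × 1.04 = 31.22 m³/s
A₂ = 10.26 × 3.38 = 34.68 m²
V₂ = Q/A₂ = 31.22/34.68 = 0.9004 m/s

0.900 m/s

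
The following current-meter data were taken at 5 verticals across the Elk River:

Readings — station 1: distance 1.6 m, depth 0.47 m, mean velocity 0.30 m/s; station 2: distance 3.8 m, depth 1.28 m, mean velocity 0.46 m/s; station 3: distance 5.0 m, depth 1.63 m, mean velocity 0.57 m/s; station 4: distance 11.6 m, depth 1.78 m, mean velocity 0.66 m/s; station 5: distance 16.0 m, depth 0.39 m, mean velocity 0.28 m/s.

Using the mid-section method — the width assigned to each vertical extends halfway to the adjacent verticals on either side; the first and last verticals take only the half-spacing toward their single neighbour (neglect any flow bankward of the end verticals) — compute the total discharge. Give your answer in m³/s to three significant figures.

11.5 m³/s

w_1 = (3.8 − 1.6)/2 = 1.1 m; q_1 = 0.30 × 0.47 × 1.1 = 0.1551 m³/s
w_2 = (5.0 − 1.6)/2 = 1.7 m; q_2 = 0.46 × 1.28 × 1.7 = 1.001 m³/s
w_3 = (11.6 − 3.8)/2 = 3.9 m; q_3 = 0.57 × 1.63 × 3.9 = 3.623 m³/s
w_4 = (16.0 − 5.0)/2 = 5.5 m; q_4 = 0.66 × 1.78 × 5.5 = 6.461 m³/s
w_5 = (16.0 − 11.6)/2 = 2.2 m; q_5 = 0.28 × 0.39 × 2.2 = 0.2402 m³/s
Q = Σ qᵢ = 11.48 m³/s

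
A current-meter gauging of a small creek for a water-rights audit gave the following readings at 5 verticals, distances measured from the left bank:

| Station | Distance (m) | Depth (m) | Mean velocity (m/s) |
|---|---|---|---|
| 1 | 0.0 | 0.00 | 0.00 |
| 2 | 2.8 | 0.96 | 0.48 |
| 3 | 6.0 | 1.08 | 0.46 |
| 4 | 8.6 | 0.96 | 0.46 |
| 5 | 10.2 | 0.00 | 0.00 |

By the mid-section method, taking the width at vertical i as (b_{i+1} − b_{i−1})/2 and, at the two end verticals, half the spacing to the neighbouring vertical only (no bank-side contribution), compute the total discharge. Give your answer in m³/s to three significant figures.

w_2 = (6.0 − 0.0)/2 = 3 m; q_2 = 0.48 × 0.96 × 3 = 1.382 m³/s
w_3 = (8.6 − 2.8)/2 = 2.9 m; q_3 = 0.46 × 1.08 × 2.9 = 1.441 m³/s
w_4 = (10.2 − 6.0)/2 = 2.1 m; q_4 = 0.46 × 0.96 × 2.1 = 0.9274 m³/s
Stations 1, 5 contribute zero (depth or velocity is 0).
Q = Σ qᵢ = 3.750 m³/s

3.75 m³/s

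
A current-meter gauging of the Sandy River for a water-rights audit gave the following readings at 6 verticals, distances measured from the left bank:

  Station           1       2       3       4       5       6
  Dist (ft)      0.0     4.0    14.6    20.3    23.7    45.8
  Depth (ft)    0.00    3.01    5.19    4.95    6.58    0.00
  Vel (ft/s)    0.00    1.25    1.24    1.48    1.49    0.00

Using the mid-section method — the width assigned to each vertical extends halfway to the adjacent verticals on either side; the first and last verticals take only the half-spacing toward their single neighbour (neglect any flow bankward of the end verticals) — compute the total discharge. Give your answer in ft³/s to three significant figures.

238 ft³/s

w_2 = (14.6 − 0.0)/2 = 7.3 ft; q_2 = 1.25 × 3.01 × 7.3 = 27.47 ft³/s
w_3 = (20.3 − 4.0)/2 = 8.15 ft; q_3 = 1.24 × 5.19 × 8.15 = 52.45 ft³/s
w_4 = (23.7 − 14.6)/2 = 4.55 ft; q_4 = 1.48 × 4.95 × 4.55 = 33.33 ft³/s
w_5 = (45.8 − 20.3)/2 = 12.75 ft; q_5 = 1.49 × 6.58 × 12.75 = 125.0 ft³/s
Stations 1, 6 contribute zero (depth or velocity is 0).
Q = Σ qᵢ = 238.3 ft³/s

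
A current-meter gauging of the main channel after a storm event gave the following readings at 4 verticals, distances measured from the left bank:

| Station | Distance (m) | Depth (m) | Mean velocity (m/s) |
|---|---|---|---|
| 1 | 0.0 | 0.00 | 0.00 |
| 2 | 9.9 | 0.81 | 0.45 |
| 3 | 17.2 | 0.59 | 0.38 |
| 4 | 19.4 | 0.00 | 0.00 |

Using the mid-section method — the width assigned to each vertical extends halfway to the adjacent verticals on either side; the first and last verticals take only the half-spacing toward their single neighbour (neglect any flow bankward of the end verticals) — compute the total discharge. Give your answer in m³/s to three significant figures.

4.20 m³/s

w_2 = (17.2 − 0.0)/2 = 8.6 m; q_2 = 0.45 × 0.81 × 8.6 = 3.135 m³/s
w_3 = (19.4 − 9.9)/2 = 4.75 m; q_3 = 0.38 × 0.59 × 4.75 = 1.065 m³/s
Stations 1, 4 contribute zero (depth or velocity is 0).
Q = Σ qᵢ = 4.200 m³/s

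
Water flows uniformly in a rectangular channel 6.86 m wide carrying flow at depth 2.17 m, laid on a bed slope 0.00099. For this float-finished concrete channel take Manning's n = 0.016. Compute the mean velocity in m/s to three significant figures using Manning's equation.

2.38 m/s

A = b·y = 6.86 × 2.17 = 14.89 m²
P = b + 2y = 6.86 + 2×2.17 = 11.20 m
R = A/P = 14.89/11.20 = 1.329 m
Q = (1/n)·A·R^(2/3)·S^(1/2) = (1/0.016) × 14.89 × 1.329^(2/3) × 0.00099^(1/2) = 35.39 m³/s
V = Q/A = 35.39/14.89 = 2.377 m/s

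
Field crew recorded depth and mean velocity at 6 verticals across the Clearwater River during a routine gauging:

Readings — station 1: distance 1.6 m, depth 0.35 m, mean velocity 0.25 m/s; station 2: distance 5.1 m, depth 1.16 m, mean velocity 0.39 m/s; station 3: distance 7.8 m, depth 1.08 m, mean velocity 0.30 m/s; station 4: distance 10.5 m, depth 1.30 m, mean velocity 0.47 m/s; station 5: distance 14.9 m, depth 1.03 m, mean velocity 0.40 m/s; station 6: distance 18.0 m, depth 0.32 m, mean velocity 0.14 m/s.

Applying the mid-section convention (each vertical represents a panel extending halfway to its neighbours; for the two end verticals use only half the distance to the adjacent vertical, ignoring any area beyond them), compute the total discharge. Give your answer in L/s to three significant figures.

6210 L/s

w_1 = (5.1 − 1.6)/2 = 1.75 m; q_1 = 0.25 × 0.35 × 1.75 = 0.1531 m³/s
w_2 = (7.8 − 1.6)/2 = 3.1 m; q_2 = 0.39 × 1.16 × 3.1 = 1.402 m³/s
w_3 = (10.5 − 5.1)/2 = 2.7 m; q_3 = 0.30 × 1.08 × 2.7 = 0.8748 m³/s
w_4 = (14.9 − 7.8)/2 = 3.55 m; q_4 = 0.47 × 1.30 × 3.55 = 2.169 m³/s
w_5 = (18.0 − 10.5)/2 = 3.75 m; q_5 = 0.40 × 1.03 × 3.75 = 1.545 m³/s
w_6 = (18.0 − 14.9)/2 = 1.55 m; q_6 = 0.14 × 0.32 × 1.55 = 0.06944 m³/s
Q = Σ qᵢ = 6.214 m³/s
= 6.214 × 1000 = 6214 L/s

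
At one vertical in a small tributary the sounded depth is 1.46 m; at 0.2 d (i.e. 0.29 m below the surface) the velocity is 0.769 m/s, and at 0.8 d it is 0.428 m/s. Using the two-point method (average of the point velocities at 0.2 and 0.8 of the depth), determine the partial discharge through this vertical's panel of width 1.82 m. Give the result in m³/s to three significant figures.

1.59 m³/s

v̄ = (0.769 + 0.428) / 2 = 0.5985 m/s
q = v̄ × d × w = 0.5985 × 1.46 × 1.82 = 1.590 m³/s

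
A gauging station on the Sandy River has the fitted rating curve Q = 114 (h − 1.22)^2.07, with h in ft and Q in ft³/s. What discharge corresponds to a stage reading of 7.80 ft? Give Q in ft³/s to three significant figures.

Q = 114 × (7.80 − 1.22)^2.07 = 114 × 6.58^2.07 = 5632 ft³/s

5630 ft³/s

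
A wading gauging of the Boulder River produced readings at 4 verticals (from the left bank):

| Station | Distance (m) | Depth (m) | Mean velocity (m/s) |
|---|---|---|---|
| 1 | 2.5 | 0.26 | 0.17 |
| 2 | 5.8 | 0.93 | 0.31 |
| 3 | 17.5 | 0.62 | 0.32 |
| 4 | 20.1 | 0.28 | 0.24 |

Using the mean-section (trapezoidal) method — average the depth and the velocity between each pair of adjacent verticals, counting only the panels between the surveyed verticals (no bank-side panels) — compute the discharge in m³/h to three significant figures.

Panel 1-2: Δb = 3.3 m, d̄ = (0.26+0.93)/2 = 0.595, v̄ = (0.17+0.31)/2 = 0.24 → q = 3.3×0.595×0.24 = 0.4712 m³/s
Panel 2-3: Δb = 11.7 m, d̄ = (0.93+0.62)/2 = 0.775, v̄ = (0.31+0.32)/2 = 0.315 → q = 11.7×0.775×0.315 = 2.856 m³/s
Panel 3-4: Δb = 2.6 m, d̄ = (0.62+0.28)/2 = 0.45, v̄ = (0.32+0.24)/2 = 0.28 → q = 2.6×0.45×0.28 = 0.3276 m³/s
Q = Σ q = 3.655 m³/s
= 3.655 × 3600 = 13160 m³/h

13200 m³/h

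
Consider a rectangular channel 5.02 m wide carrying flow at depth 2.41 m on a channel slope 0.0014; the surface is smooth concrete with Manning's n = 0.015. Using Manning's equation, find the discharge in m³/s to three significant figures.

A = b·y = 5.02 × 2.41 = 12.10 m²
P = b + 2y = 5.02 + 2×2.41 = 9.840 m
R = A/P = 12.10/9.840 = 1.229 m
Q = (1/n)·A·R^(2/3)·S^(1/2) = (1/0.015) × 12.10 × 1.229^(2/3) × 0.0014^(1/2) = 34.63 m³/s

34.6 m³/s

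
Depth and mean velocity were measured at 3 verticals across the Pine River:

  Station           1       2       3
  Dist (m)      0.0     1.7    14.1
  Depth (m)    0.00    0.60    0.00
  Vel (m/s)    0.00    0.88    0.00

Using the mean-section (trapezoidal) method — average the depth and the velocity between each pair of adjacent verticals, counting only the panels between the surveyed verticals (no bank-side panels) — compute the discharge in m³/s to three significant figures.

Panel 1-2: Δb = 1.7 m, d̄ = (0.00+0.60)/2 = 0.3, v̄ = (0.00+0.88)/2 = 0.44 → q = 1.7×0.3×0.44 = 0.2244 m³/s
Panel 2-3: Δb = 12.4 m, d̄ = (0.60+0.00)/2 = 0.3, v̄ = (0.88+0.00)/2 = 0.44 → q = 12.4×0.3×0.44 = 1.637 m³/s
Q = Σ q = 1.861 m³/s

1.86 m³/s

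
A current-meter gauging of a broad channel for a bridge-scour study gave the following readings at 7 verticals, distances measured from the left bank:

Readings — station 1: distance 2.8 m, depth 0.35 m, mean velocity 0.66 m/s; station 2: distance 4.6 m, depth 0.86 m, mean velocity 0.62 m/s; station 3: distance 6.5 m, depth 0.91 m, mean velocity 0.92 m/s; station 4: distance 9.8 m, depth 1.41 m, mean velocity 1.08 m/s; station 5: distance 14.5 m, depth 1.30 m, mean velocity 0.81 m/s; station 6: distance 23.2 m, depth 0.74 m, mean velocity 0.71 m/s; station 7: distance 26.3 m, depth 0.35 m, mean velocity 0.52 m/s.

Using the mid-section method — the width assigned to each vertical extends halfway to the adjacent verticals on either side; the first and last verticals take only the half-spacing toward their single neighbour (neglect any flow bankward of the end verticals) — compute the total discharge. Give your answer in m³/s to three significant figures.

19.9 m³/s

w_1 = (4.6 − 2.8)/2 = 0.9 m; q_1 = 0.66 × 0.35 × 0.9 = 0.2079 m³/s
w_2 = (6.5 − 2.8)/2 = 1.85 m; q_2 = 0.62 × 0.86 × 1.85 = 0.9864 m³/s
w_3 = (9.8 − 4.6)/2 = 2.6 m; q_3 = 0.92 × 0.91 × 2.6 = 2.177 m³/s
w_4 = (14.5 − 6.5)/2 = 4 m; q_4 = 1.08 × 1.41 × 4 = 6.091 m³/s
w_5 = (23.2 − 9.8)/2 = 6.7 m; q_5 = 0.81 × 1.30 × 6.7 = 7.055 m³/s
w_6 = (26.3 − 14.5)/2 = 5.9 m; q_6 = 0.71 × 0.74 × 5.9 = 3.100 m³/s
w_7 = (26.3 − 23.2)/2 = 1.55 m; q_7 = 0.52 × 0.35 × 1.55 = 0.2821 m³/s
Q = Σ qᵢ = 19.90 m³/s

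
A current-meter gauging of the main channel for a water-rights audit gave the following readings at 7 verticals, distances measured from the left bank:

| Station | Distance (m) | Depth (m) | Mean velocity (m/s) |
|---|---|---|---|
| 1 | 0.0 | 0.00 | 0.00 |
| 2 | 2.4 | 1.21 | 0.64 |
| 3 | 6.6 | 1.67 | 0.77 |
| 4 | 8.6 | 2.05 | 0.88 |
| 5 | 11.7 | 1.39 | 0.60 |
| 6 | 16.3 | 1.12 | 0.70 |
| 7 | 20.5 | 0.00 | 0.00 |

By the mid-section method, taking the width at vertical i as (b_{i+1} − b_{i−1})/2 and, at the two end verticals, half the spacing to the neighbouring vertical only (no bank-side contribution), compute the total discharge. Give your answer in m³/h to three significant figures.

w_2 = (6.6 − 0.0)/2 = 3.3 m; q_2 = 0.64 × 1.21 × 3.3 = 2.556 m³/s
w_3 = (8.6 − 2.4)/2 = 3.1 m; q_3 = 0.77 × 1.67 × 3.1 = 3.986 m³/s
w_4 = (11.7 − 6.6)/2 = 2.55 m; q_4 = 0.88 × 2.05 × 2.55 = 4.600 m³/s
w_5 = (16.3 − 8.6)/2 = 3.85 m; q_5 = 0.60 × 1.39 × 3.85 = 3.211 m³/s
w_6 = (20.5 − 11.7)/2 = 4.4 m; q_6 = 0.70 × 1.12 × 4.4 = 3.450 m³/s
Stations 1, 7 contribute zero (depth or velocity is 0).
Q = Σ qᵢ = 17.80 m³/s
= 17.80 × 3600 = 64090 m³/h

64100 m³/h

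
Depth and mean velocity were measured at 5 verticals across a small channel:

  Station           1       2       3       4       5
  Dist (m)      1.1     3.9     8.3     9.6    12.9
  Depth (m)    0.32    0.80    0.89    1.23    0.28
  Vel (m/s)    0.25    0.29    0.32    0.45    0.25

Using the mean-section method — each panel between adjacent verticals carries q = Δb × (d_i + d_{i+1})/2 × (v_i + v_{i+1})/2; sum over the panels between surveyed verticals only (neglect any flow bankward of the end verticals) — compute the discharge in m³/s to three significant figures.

2.96 m³/s

Panel 1-2: Δb = 2.8 m, d̄ = (0.32+0.80)/2 = 0.56, v̄ = (0.25+0.29)/2 = 0.27 → q = 2.8×0.56×0.27 = 0.4234 m³/s
Panel 2-3: Δb = 4.4 m, d̄ = (0.80+0.89)/2 = 0.845, v̄ = (0.29+0.32)/2 = 0.305 → q = 4.4×0.845×0.305 = 1.134 m³/s
Panel 3-4: Δb = 1.3 m, d̄ = (0.89+1.23)/2 = 1.06, v̄ = (0.32+0.45)/2 = 0.385 → q = 1.3×1.06×0.385 = 0.5305 m³/s
Panel 4-5: Δb = 3.3 m, d̄ = (1.23+0.28)/2 = 0.755, v̄ = (0.45+0.25)/2 = 0.35 → q = 3.3×0.755×0.35 = 0.8720 m³/s
Q = Σ q = 2.960 m³/s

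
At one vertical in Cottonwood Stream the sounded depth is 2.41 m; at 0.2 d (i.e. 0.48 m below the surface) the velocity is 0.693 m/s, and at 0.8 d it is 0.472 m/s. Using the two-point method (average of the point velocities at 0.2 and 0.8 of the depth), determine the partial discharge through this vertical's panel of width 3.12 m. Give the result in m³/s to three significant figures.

v̄ = (0.693 + 0.472) / 2 = 0.5825 m/s
q = v̄ × d × w = 0.5825 × 2.41 × 3.12 = 4.380 m³/s

4.38 m³/s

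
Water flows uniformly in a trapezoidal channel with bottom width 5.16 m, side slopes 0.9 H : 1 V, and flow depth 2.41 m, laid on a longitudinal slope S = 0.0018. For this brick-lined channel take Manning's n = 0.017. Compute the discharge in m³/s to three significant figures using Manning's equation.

A = (b + z·y)·y = (5.16 + 0.9×2.41)×2.41 = 17.66 m²
P = b + 2y√(1+z²) = 5.16 + 2×2.41×√(1+0.9²) = 11.64 m
R = A/P = 17.66/11.64 = 1.517 m
Q = (1/n)·A·R^(2/3)·S^(1/2) = (1/0.017) × 17.66 × 1.517^(2/3) × 0.0018^(1/2) = 58.19 m³/s

58.2 m³/s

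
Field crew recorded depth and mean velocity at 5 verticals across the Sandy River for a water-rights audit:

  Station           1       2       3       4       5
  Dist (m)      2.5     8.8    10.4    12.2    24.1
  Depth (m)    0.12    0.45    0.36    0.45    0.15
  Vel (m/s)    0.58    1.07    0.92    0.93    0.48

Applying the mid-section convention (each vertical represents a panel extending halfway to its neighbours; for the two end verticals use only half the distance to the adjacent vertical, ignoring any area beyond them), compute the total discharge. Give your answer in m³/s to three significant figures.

w_1 = (8.8 − 2.5)/2 = 3.15 m; q_1 = 0.58 × 0.12 × 3.15 = 0.2192 m³/s
w_2 = (10.4 − 2.5)/2 = 3.95 m; q_2 = 1.07 × 0.45 × 3.95 = 1.902 m³/s
w_3 = (12.2 − 8.8)/2 = 1.7 m; q_3 = 0.92 × 0.36 × 1.7 = 0.5630 m³/s
w_4 = (24.1 − 10.4)/2 = 6.85 m; q_4 = 0.93 × 0.45 × 6.85 = 2.867 m³/s
w_5 = (24.1 − 12.2)/2 = 5.95 m; q_5 = 0.48 × 0.15 × 5.95 = 0.4284 m³/s
Q = Σ qᵢ = 5.979 m³/s

5.98 m³/s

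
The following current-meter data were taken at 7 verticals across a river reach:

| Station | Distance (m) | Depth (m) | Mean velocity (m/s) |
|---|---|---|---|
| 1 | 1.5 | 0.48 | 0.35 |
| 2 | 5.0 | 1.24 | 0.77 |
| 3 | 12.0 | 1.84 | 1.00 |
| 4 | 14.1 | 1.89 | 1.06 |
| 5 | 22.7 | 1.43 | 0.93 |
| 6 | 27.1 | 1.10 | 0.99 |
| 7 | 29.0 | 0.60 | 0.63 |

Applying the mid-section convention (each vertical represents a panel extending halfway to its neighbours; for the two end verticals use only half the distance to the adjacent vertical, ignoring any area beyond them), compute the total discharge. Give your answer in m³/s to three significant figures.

36.8 m³/s

w_1 = (5.0 − 1.5)/2 = 1.75 m; q_1 = 0.35 × 0.48 × 1.75 = 0.2940 m³/s
w_2 = (12.0 − 1.5)/2 = 5.25 m; q_2 = 0.77 × 1.24 × 5.25 = 5.013 m³/s
w_3 = (14.1 − 5.0)/2 = 4.55 m; q_3 = 1.00 × 1.84 × 4.55 = 8.372 m³/s
w_4 = (22.7 − 12.0)/2 = 5.35 m; q_4 = 1.06 × 1.89 × 5.35 = 10.72 m³/s
w_5 = (27.1 − 14.1)/2 = 6.5 m; q_5 = 0.93 × 1.43 × 6.5 = 8.644 m³/s
w_6 = (29.0 − 22.7)/2 = 3.15 m; q_6 = 0.99 × 1.10 × 3.15 = 3.430 m³/s
w_7 = (29.0 − 27.1)/2 = 0.95 m; q_7 = 0.63 × 0.60 × 0.95 = 0.3591 m³/s
Q = Σ qᵢ = 36.83 m³/s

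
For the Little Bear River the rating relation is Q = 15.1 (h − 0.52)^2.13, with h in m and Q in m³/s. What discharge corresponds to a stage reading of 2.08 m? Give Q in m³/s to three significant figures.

Q = 15.1 × (2.08 − 0.52)^2.13 = 15.1 × 1.56^2.13 = 38.93 m³/s

38.9 m³/s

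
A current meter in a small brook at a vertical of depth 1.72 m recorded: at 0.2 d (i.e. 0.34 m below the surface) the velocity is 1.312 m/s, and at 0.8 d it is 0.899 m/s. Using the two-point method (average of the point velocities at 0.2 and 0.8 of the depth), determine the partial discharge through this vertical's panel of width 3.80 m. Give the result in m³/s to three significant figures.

v̄ = (1.312 + 0.899) / 2 = 1.106 m/s
q = v̄ × d × w = 1.106 × 1.72 × 3.80 = 7.226 m³/s

7.23 m³/s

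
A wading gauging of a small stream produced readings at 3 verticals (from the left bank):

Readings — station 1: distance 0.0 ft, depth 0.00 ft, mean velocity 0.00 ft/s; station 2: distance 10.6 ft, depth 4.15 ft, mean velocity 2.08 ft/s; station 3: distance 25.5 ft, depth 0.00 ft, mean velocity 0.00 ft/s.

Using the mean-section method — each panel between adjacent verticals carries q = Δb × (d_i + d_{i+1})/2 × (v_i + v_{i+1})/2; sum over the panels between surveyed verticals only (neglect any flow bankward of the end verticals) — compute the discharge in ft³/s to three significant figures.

Panel 1-2: Δb = 10.6 ft, d̄ = (0.00+4.15)/2 = 2.075, v̄ = (0.00+2.08)/2 = 1.04 → q = 10.6×2.075×1.04 = 22.87 ft³/s
Panel 2-3: Δb = 14.9 ft, d̄ = (4.15+0.00)/2 = 2.075, v̄ = (2.08+0.00)/2 = 1.04 → q = 14.9×2.075×1.04 = 32.15 ft³/s
Q = Σ q = 55.03 ft³/s

55.0 ft³/s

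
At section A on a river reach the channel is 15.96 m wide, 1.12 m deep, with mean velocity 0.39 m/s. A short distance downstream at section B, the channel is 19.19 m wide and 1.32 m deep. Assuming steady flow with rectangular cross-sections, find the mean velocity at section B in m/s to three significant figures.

0.275 m/s

Q = A₁V₁ = (15.96×1.12) × 0.39 = 6.971 m³/s
A₂ = 19.19 × 1.32 = 25.33 m²
V₂ = Q/A₂ = 6.971/25.33 = 0.2752 m/s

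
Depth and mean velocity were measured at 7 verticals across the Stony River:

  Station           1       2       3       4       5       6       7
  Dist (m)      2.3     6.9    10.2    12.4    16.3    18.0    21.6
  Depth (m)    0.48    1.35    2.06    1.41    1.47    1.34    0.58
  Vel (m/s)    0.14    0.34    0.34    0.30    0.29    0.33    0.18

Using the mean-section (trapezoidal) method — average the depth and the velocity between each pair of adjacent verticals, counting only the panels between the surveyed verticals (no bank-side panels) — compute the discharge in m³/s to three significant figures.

Panel 1-2: Δb = 4.6 m, d̄ = (0.48+1.35)/2 = 0.915, v̄ = (0.14+0.34)/2 = 0.24 → q = 4.6×0.915×0.24 = 1.010 m³/s
Panel 2-3: Δb = 3.3 m, d̄ = (1.35+2.06)/2 = 1.705, v̄ = (0.34+0.34)/2 = 0.34 → q = 3.3×1.705×0.34 = 1.913 m³/s
Panel 3-4: Δb = 2.2 m, d̄ = (2.06+1.41)/2 = 1.735, v̄ = (0.34+0.30)/2 = 0.32 → q = 2.2×1.735×0.32 = 1.221 m³/s
Panel 4-5: Δb = 3.9 m, d̄ = (1.41+1.47)/2 = 1.44, v̄ = (0.30+0.29)/2 = 0.295 → q = 3.9×1.44×0.295 = 1.657 m³/s
Panel 5-6: Δb = 1.7 m, d̄ = (1.47+1.34)/2 = 1.405, v̄ = (0.29+0.33)/2 = 0.31 → q = 1.7×1.405×0.31 = 0.7404 m³/s
Panel 6-7: Δb = 3.6 m, d̄ = (1.34+0.58)/2 = 0.96, v̄ = (0.33+0.18)/2 = 0.255 → q = 3.6×0.96×0.255 = 0.8813 m³/s
Q = Σ q = 7.423 m³/s

7.42 m³/s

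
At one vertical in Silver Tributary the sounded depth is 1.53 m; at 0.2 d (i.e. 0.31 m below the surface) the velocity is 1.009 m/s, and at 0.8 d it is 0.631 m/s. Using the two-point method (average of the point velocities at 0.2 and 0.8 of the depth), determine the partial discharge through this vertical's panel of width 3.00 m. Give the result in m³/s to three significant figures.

v̄ = (1.009 + 0.631) / 2 = 0.8200 m/s
q = v̄ × d × w = 0.8200 × 1.53 × 3.00 = 3.764 m³/s

3.76 m³/s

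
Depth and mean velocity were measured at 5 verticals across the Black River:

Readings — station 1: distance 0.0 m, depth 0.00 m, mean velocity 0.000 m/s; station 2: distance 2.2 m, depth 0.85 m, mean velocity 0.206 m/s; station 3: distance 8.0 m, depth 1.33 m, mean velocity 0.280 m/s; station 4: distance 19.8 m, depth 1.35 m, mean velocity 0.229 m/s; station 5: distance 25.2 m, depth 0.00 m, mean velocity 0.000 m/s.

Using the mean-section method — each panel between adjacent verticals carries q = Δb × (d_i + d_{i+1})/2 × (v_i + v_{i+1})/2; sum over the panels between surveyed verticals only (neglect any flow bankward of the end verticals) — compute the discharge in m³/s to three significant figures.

Panel 1-2: Δb = 2.2 m, d̄ = (0.00+0.85)/2 = 0.425, v̄ = (0.000+0.206)/2 = 0.103 → q = 2.2×0.425×0.103 = 0.09631 m³/s
Panel 2-3: Δb = 5.8 m, d̄ = (0.85+1.33)/2 = 1.09, v̄ = (0.206+0.280)/2 = 0.243 → q = 5.8×1.09×0.243 = 1.536 m³/s
Panel 3-4: Δb = 11.8 m, d̄ = (1.33+1.35)/2 = 1.34, v̄ = (0.280+0.229)/2 = 0.2545 → q = 11.8×1.34×0.2545 = 4.024 m³/s
Panel 4-5: Δb = 5.4 m, d̄ = (1.35+0.00)/2 = 0.675, v̄ = (0.229+0.000)/2 = 0.1145 → q = 5.4×0.675×0.1145 = 0.4174 m³/s
Q = Σ q = 6.074 m³/s

6.07 m³/s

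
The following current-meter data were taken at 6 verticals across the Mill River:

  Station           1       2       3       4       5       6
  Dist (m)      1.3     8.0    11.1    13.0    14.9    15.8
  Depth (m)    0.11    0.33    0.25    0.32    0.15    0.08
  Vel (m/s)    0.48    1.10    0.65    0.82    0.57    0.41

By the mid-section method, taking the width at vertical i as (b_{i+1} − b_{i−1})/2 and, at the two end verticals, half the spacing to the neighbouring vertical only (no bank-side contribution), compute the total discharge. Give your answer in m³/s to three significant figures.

w_1 = (8.0 − 1.3)/2 = 3.35 m; q_1 = 0.48 × 0.11 × 3.35 = 0.1769 m³/s
w_2 = (11.1 − 1.3)/2 = 4.9 m; q_2 = 1.10 × 0.33 × 4.9 = 1.779 m³/s
w_3 = (13.0 − 8.0)/2 = 2.5 m; q_3 = 0.65 × 0.25 × 2.5 = 0.4063 m³/s
w_4 = (14.9 − 11.1)/2 = 1.9 m; q_4 = 0.82 × 0.32 × 1.9 = 0.4986 m³/s
w_5 = (15.8 − 13.0)/2 = 1.4 m; q_5 = 0.57 × 0.15 × 1.4 = 0.1197 m³/s
w_6 = (15.8 − 14.9)/2 = 0.45 m; q_6 = 0.41 × 0.08 × 0.45 = 0.01476 m³/s
Q = Σ qᵢ = 2.995 m³/s

2.99 m³/s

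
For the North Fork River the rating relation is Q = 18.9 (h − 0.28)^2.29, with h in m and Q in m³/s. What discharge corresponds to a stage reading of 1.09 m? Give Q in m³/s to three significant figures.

Q = 18.9 × (1.09 − 0.28)^2.29 = 18.9 × 0.81^2.29 = 11.67 m³/s

11.7 m³/s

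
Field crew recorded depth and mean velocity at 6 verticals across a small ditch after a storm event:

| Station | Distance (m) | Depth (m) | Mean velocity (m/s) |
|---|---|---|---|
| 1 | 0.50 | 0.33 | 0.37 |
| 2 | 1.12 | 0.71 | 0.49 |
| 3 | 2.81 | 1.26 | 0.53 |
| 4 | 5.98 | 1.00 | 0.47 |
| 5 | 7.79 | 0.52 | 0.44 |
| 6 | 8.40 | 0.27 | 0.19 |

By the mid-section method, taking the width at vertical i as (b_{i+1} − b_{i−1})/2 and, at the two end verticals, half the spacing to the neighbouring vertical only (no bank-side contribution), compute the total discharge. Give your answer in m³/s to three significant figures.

3.53 m³/s

w_1 = (1.12 − 0.50)/2 = 0.31 m; q_1 = 0.37 × 0.33 × 0.31 = 0.03785 m³/s
w_2 = (2.81 − 0.50)/2 = 1.155 m; q_2 = 0.49 × 0.71 × 1.155 = 0.4018 m³/s
w_3 = (5.98 − 1.12)/2 = 2.43 m; q_3 = 0.53 × 1.26 × 2.43 = 1.623 m³/s
w_4 = (7.79 − 2.81)/2 = 2.49 m; q_4 = 0.47 × 1.00 × 2.49 = 1.170 m³/s
w_5 = (8.40 − 5.98)/2 = 1.21 m; q_5 = 0.44 × 0.52 × 1.21 = 0.2768 m³/s
w_6 = (8.40 − 7.79)/2 = 0.305 m; q_6 = 0.19 × 0.27 × 0.305 = 0.01565 m³/s
Q = Σ qᵢ = 3.525 m³/s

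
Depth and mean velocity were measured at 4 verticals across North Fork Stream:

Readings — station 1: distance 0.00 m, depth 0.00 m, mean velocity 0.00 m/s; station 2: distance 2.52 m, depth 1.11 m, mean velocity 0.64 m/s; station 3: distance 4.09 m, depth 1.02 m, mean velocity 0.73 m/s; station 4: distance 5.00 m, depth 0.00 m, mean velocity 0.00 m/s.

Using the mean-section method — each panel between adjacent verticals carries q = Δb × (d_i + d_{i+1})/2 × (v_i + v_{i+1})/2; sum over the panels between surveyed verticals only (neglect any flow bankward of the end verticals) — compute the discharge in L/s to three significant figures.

Panel 1-2: Δb = 2.52 m, d̄ = (0.00+1.11)/2 = 0.555, v̄ = (0.00+0.64)/2 = 0.32 → q = 2.52×0.555×0.32 = 0.4476 m³/s
Panel 2-3: Δb = 1.57 m, d̄ = (1.11+1.02)/2 = 1.065, v̄ = (0.64+0.73)/2 = 0.685 → q = 1.57×1.065×0.685 = 1.145 m³/s
Panel 3-4: Δb = 0.91 m, d̄ = (1.02+0.00)/2 = 0.51, v̄ = (0.73+0.00)/2 = 0.365 → q = 0.91×0.51×0.365 = 0.1694 m³/s
Q = Σ q = 1.762 m³/s
= 1.762 × 1000 = 1762 L/s

1760 L/s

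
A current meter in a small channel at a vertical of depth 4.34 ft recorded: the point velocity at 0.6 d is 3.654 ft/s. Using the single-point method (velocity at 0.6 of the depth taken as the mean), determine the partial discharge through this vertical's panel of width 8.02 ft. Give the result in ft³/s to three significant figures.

v̄ = v₀.₆ = 3.654 ft/s
q = v̄ × d × w = 3.654 × 4.34 × 8.02 = 127.2 ft³/s

127 ft³/s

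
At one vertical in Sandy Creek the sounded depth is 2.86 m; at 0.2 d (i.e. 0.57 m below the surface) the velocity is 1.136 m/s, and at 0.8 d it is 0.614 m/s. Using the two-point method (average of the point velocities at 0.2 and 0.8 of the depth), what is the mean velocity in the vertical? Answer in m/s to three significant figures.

v̄ = (1.136 + 0.614) / 2 = 0.8750 m/s

0.875 m/s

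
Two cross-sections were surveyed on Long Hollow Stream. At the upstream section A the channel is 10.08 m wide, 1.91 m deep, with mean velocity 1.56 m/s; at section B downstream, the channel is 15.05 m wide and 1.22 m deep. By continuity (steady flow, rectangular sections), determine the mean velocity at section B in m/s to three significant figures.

1.64 m/s

Q = A₁V₁ = (10.08×1.91) × 1.56 = 30.03 m³/s
A₂ = 15.05 × 1.22 = 18.36 m²
V₂ = Q/A₂ = 30.03/18.36 = 1.636 m/s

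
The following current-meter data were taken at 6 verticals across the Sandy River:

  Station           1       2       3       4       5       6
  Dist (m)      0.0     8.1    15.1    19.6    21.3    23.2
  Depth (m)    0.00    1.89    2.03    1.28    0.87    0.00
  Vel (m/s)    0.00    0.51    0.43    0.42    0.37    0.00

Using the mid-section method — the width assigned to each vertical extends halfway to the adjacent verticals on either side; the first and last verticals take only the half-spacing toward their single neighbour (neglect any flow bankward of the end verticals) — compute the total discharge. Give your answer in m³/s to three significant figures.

w_2 = (15.1 − 0.0)/2 = 7.55 m; q_2 = 0.51 × 1.89 × 7.55 = 7.277 m³/s
w_3 = (19.6 − 8.1)/2 = 5.75 m; q_3 = 0.43 × 2.03 × 5.75 = 5.019 m³/s
w_4 = (21.3 − 15.1)/2 = 3.1 m; q_4 = 0.42 × 1.28 × 3.1 = 1.667 m³/s
w_5 = (23.2 − 19.6)/2 = 1.8 m; q_5 = 0.37 × 0.87 × 1.8 = 0.5794 m³/s
Stations 1, 6 contribute zero (depth or velocity is 0).
Q = Σ qᵢ = 14.54 m³/s

14.5 m³/s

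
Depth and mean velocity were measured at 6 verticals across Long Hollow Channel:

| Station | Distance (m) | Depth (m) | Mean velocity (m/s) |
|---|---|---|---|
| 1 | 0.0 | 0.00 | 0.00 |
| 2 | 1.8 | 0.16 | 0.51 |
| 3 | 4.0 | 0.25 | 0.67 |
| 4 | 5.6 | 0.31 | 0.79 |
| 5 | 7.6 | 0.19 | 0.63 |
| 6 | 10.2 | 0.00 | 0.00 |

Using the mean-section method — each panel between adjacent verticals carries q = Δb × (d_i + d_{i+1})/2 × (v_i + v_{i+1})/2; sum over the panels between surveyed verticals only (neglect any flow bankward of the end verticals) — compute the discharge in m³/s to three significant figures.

Panel 1-2: Δb = 1.8 m, d̄ = (0.00+0.16)/2 = 0.08, v̄ = (0.00+0.51)/2 = 0.255 → q = 1.8×0.08×0.255 = 0.03672 m³/s
Panel 2-3: Δb = 2.2 m, d̄ = (0.16+0.25)/2 = 0.205, v̄ = (0.51+0.67)/2 = 0.59 → q = 2.2×0.205×0.59 = 0.2661 m³/s
Panel 3-4: Δb = 1.6 m, d̄ = (0.25+0.31)/2 = 0.28, v̄ = (0.67+0.79)/2 = 0.73 → q = 1.6×0.28×0.73 = 0.3270 m³/s
Panel 4-5: Δb = 2 m, d̄ = (0.31+0.19)/2 = 0.25, v̄ = (0.79+0.63)/2 = 0.71 → q = 2×0.25×0.71 = 0.3550 m³/s
Panel 5-6: Δb = 2.6 m, d̄ = (0.19+0.00)/2 = 0.095, v̄ = (0.63+0.00)/2 = 0.315 → q = 2.6×0.095×0.315 = 0.07781 m³/s
Q = Σ q = 1.063 m³/s

1.06 m³/s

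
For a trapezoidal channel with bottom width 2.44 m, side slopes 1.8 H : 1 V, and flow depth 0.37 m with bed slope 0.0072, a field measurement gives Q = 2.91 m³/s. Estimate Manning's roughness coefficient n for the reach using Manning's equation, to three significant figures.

A = (b + z·y)·y = (2.44 + 1.8×0.37)×0.37 = 1.149 m²
P = b + 2y√(1+z²) = 2.44 + 2×0.37×√(1+1.8²) = 3.964 m
R = A/P = 1.149/3.964 = 0.2899 m
n = (1/Q)·A·R^(2/3)·S^(1/2) = (1/2.91) × 1.149 × 0.4381 × 0.08485 = 0.01468

0.0147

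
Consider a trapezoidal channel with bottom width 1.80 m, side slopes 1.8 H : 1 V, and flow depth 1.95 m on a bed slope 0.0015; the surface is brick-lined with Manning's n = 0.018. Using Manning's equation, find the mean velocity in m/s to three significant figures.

A = (b + z·y)·y = (1.80 + 1.8×1.95)×1.95 = 10.35 m²
P = b + 2y√(1+z²) = 1.80 + 2×1.95×√(1+1.8²) = 9.831 m
R = A/P = 10.35/9.831 = 1.053 m
Q = (1/n)·A·R^(2/3)·S^(1/2) = (1/0.018) × 10.35 × 1.053^(2/3) × 0.0015^(1/2) = 23.06 m³/s
V = Q/A = 23.06/10.35 = 2.227 m/s

2.23 m/s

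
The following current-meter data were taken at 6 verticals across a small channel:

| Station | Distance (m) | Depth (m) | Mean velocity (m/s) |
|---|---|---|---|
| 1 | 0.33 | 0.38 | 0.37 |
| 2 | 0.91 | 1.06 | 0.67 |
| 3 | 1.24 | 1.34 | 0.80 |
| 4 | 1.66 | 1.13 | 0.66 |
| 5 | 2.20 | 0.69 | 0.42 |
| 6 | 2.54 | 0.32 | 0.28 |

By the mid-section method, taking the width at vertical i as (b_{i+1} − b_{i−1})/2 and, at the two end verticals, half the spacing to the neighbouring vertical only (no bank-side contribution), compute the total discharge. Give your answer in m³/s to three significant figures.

w_1 = (0.91 − 0.33)/2 = 0.29 m; q_1 = 0.37 × 0.38 × 0.29 = 0.04077 m³/s
w_2 = (1.24 − 0.33)/2 = 0.455 m; q_2 = 0.67 × 1.06 × 0.455 = 0.3231 m³/s
w_3 = (1.66 − 0.91)/2 = 0.375 m; q_3 = 0.80 × 1.34 × 0.375 = 0.4020 m³/s
w_4 = (2.20 − 1.24)/2 = 0.48 m; q_4 = 0.66 × 1.13 × 0.48 = 0.3580 m³/s
w_5 = (2.54 − 1.66)/2 = 0.44 m; q_5 = 0.42 × 0.69 × 0.44 = 0.1275 m³/s
w_6 = (2.54 − 2.20)/2 = 0.17 m; q_6 = 0.28 × 0.32 × 0.17 = 0.01523 m³/s
Q = Σ qᵢ = 1.267 m³/s

1.27 m³/s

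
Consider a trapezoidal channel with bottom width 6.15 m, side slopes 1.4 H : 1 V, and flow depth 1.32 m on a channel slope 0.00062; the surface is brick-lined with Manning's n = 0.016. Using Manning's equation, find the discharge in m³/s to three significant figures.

A = (b + z·y)·y = (6.15 + 1.4×1.32)×1.32 = 10.56 m²
P = b + 2y√(1+z²) = 6.15 + 2×1.32×√(1+1.4²) = 10.69 m
R = A/P = 10.56/10.69 = 0.9874 m
Q = (1/n)·A·R^(2/3)·S^(1/2) = (1/0.016) × 10.56 × 0.9874^(2/3) × 0.00062^(1/2) = 16.29 m³/s

16.3 m³/s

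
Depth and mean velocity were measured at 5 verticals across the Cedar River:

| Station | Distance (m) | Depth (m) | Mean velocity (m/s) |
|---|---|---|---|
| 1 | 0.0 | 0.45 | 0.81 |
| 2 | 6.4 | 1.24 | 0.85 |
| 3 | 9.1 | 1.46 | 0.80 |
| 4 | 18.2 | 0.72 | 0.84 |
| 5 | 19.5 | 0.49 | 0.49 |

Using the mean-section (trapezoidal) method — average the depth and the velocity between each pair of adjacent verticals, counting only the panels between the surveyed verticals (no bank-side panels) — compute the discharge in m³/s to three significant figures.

16.2 m³/s

Panel 1-2: Δb = 6.4 m, d̄ = (0.45+1.24)/2 = 0.845, v̄ = (0.81+0.85)/2 = 0.83 → q = 6.4×0.845×0.83 = 4.489 m³/s
Panel 2-3: Δb = 2.7 m, d̄ = (1.24+1.46)/2 = 1.35, v̄ = (0.85+0.80)/2 = 0.825 → q = 2.7×1.35×0.825 = 3.007 m³/s
Panel 3-4: Δb = 9.1 m, d̄ = (1.46+0.72)/2 = 1.09, v̄ = (0.80+0.84)/2 = 0.82 → q = 9.1×1.09×0.82 = 8.134 m³/s
Panel 4-5: Δb = 1.3 m, d̄ = (0.72+0.49)/2 = 0.605, v̄ = (0.84+0.49)/2 = 0.665 → q = 1.3×0.605×0.665 = 0.5230 m³/s
Q = Σ q = 16.15 m³/s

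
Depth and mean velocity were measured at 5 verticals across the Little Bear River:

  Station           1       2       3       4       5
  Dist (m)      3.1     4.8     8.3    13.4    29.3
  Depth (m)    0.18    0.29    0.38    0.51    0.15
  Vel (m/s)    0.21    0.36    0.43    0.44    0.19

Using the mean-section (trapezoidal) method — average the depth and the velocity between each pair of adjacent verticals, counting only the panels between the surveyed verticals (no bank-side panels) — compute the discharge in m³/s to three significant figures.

Panel 1-2: Δb = 1.7 m, d̄ = (0.18+0.29)/2 = 0.235, v̄ = (0.21+0.36)/2 = 0.285 → q = 1.7×0.235×0.285 = 0.1139 m³/s
Panel 2-3: Δb = 3.5 m, d̄ = (0.29+0.38)/2 = 0.335, v̄ = (0.36+0.43)/2 = 0.395 → q = 3.5×0.335×0.395 = 0.4631 m³/s
Panel 3-4: Δb = 5.1 m, d̄ = (0.38+0.51)/2 = 0.445, v̄ = (0.43+0.44)/2 = 0.435 → q = 5.1×0.445×0.435 = 0.9872 m³/s
Panel 4-5: Δb = 15.9 m, d̄ = (0.51+0.15)/2 = 0.33, v̄ = (0.44+0.19)/2 = 0.315 → q = 15.9×0.33×0.315 = 1.653 m³/s
Q = Σ q = 3.217 m³/s

3.22 m³/s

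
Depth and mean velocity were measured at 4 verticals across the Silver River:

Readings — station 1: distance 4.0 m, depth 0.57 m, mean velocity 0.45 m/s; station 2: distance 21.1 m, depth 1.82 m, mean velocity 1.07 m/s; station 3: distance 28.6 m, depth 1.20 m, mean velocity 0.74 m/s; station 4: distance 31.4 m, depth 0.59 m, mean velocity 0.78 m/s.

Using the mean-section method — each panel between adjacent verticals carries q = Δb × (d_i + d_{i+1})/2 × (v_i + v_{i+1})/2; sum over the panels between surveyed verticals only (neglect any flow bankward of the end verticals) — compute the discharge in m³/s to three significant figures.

27.7 m³/s

Panel 1-2: Δb = 17.1 m, d̄ = (0.57+1.82)/2 = 1.195, v̄ = (0.45+1.07)/2 = 0.76 → q = 17.1×1.195×0.76 = 15.53 m³/s
Panel 2-3: Δb = 7.5 m, d̄ = (1.82+1.20)/2 = 1.51, v̄ = (1.07+0.74)/2 = 0.905 → q = 7.5×1.51×0.905 = 10.25 m³/s
Panel 3-4: Δb = 2.8 m, d̄ = (1.20+0.59)/2 = 0.895, v̄ = (0.74+0.78)/2 = 0.76 → q = 2.8×0.895×0.76 = 1.905 m³/s
Q = Σ q = 27.68 m³/s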